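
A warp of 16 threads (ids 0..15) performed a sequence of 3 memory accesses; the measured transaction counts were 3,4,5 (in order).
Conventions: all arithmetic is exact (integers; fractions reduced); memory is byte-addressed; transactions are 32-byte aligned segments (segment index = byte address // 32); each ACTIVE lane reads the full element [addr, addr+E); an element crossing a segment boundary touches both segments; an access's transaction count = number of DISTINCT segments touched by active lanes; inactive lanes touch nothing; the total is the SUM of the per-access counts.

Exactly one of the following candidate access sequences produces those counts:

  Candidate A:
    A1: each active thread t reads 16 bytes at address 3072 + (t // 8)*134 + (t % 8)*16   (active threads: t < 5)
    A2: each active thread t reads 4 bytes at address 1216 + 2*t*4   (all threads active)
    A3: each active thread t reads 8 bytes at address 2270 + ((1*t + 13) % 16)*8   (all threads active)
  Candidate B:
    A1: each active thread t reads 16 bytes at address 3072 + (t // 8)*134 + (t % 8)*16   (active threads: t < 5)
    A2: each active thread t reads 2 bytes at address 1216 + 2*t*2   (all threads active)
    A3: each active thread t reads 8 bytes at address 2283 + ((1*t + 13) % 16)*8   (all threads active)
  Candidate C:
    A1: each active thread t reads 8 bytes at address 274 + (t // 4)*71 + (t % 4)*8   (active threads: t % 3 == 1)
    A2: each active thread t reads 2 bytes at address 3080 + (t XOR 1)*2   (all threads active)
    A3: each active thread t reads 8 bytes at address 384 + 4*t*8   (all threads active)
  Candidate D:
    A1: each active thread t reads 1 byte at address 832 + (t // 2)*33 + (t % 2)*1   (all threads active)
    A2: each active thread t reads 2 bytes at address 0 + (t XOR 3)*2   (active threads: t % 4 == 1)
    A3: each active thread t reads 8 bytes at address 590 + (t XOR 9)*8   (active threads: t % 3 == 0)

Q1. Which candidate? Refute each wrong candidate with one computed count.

B: A2 gives 2 transactions, not 4
C: A1 gives 6 transactions, not 3
D: A1 gives 8 transactions, not 3
A: all counts match (3,4,5)

Answer: A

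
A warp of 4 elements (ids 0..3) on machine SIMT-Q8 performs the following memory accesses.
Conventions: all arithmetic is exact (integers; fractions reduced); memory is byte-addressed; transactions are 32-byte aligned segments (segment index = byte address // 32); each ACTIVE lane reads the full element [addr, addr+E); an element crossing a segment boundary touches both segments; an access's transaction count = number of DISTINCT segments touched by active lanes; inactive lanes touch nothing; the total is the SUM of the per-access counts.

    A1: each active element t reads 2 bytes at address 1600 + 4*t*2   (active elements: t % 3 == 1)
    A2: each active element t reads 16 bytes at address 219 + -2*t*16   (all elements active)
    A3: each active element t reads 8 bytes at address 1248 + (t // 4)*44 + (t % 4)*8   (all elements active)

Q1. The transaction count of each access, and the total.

A1: 1 transaction
A2: 5 transactions
A3: 1 transaction

Answer: 1,5,1; total 7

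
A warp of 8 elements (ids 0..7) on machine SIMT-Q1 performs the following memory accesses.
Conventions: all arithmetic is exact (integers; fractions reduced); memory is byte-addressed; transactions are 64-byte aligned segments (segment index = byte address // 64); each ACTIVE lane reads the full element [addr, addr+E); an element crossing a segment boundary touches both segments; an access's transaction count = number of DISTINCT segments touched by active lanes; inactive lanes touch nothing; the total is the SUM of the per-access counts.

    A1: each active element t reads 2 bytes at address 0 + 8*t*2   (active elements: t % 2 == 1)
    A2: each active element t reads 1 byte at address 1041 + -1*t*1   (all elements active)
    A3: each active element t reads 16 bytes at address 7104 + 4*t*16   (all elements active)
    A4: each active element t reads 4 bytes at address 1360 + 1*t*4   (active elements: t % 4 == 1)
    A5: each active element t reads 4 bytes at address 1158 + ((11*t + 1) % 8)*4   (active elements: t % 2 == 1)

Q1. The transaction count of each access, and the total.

A1: 2 transactions
A2: 1 transaction
A3: 8 transactions
A4: 1 transaction
A5: 1 transaction

Answer: 2,1,8,1,1; total 13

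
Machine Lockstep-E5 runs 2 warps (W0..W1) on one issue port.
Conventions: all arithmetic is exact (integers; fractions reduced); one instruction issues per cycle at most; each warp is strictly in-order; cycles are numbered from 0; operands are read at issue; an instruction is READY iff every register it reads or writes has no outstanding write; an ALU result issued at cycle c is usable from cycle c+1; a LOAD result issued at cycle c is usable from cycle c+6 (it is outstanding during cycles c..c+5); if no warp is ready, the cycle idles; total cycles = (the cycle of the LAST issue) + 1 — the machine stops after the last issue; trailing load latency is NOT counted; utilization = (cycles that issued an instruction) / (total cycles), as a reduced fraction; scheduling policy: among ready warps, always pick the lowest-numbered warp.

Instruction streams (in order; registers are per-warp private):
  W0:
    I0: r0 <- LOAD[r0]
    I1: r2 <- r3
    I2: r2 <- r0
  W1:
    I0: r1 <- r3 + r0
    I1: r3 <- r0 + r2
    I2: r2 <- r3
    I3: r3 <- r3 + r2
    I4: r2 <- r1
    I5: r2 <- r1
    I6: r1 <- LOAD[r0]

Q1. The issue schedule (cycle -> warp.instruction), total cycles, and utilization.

cycle 0: W0.I0
cycle 1: W0.I1
cycle 2: W1.I0
cycle 3: W1.I1
cycle 4: W1.I2
cycle 5: W1.I3
cycle 6: W0.I2
cycle 7: W1.I4
cycle 8: W1.I5
cycle 9: W1.I6

Answer: 10 cycles, utilization 1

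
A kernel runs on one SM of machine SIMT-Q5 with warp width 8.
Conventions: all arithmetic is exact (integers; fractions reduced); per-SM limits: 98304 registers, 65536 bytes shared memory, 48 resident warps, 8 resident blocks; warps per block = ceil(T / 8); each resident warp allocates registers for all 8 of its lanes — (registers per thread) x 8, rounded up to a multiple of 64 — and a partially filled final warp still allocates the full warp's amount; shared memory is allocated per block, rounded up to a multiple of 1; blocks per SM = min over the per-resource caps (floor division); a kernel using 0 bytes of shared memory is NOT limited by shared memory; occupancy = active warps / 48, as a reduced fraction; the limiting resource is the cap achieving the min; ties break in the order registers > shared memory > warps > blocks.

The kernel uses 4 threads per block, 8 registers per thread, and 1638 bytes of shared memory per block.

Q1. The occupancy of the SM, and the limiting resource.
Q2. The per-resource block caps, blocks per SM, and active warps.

Answer: occupancy 1/6, limited by blocks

registers: 1536 blocks
shared memory: 40 blocks
warps: 48 blocks
blocks: 8 blocks

Answer: 8 blocks, 8 active warps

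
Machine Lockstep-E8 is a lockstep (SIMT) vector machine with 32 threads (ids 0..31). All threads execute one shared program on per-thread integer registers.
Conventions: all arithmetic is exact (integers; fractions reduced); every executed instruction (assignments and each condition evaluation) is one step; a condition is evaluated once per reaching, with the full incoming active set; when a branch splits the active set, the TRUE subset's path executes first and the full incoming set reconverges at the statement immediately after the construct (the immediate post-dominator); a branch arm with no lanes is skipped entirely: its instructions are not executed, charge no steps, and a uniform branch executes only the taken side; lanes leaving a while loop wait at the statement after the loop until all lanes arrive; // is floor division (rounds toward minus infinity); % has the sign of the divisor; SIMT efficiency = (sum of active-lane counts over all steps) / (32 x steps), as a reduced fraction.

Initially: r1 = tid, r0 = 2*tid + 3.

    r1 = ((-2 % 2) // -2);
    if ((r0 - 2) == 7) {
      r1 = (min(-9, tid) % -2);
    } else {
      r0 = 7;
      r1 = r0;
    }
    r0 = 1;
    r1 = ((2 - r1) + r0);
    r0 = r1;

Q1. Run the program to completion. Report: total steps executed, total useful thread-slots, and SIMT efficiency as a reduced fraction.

Answer: 8 steps, 223 useful, 223/256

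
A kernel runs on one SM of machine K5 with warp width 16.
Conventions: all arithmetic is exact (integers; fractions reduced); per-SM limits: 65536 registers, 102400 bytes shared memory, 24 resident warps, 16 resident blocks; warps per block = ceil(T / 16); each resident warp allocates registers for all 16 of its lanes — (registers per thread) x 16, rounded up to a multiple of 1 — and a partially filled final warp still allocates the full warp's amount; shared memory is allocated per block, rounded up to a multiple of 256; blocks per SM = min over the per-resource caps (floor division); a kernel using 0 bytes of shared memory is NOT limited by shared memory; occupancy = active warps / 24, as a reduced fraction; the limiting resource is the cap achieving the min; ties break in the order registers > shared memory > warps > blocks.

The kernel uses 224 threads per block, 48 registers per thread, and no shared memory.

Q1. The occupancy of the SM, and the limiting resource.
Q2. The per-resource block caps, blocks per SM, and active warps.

Answer: occupancy 7/12, limited by warps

registers: 6 blocks
shared memory: no limit (kernel uses none)
warps: 1 block
blocks: 16 blocks

Answer: 1 block, 14 active warps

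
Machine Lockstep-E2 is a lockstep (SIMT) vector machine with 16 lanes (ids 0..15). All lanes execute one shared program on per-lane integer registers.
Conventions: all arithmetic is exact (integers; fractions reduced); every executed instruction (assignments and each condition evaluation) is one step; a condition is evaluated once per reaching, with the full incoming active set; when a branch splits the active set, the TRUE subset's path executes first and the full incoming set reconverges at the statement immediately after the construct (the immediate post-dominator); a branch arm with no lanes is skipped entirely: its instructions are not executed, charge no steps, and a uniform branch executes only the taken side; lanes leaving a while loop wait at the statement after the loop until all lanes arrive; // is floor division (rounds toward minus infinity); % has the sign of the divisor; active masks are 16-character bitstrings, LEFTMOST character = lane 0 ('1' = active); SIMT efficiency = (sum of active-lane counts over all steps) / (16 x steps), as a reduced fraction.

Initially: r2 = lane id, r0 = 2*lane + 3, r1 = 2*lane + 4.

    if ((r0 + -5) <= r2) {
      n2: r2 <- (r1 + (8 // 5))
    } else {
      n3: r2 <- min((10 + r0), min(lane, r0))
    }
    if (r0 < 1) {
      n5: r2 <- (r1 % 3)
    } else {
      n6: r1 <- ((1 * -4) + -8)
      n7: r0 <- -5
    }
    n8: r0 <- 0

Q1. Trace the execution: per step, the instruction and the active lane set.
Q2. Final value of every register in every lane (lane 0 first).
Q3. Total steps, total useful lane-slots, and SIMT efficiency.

step 0: eval ((r0 + -5) <= r2)       1111111111111111
step 1: r2 <- (r1 + (8 // 5))        1110000000000000
step 2: r2 <- min((10 + r0), min(lane, r0)) 0001111111111111
step 3: eval (r0 < 1)                1111111111111111
step 4: r1 <- ((1 * -4) + -8)        1111111111111111
step 5: r0 <- -5                     1111111111111111
step 6: r0 <- 0                      1111111111111111

Answer: 7 steps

r2: 5,7,9,3,4,5,6,7,8,9,10,11,12,13,14,15
r0: 0,0,0,0,0,0,0,0,0,0,0,0,0,0,0,0
r1: -12,-12,-12,-12,-12,-12,-12,-12,-12,-12,-12,-12,-12,-12,-12,-12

steps = 7; useful = 96; efficiency = 96/112 = 6/7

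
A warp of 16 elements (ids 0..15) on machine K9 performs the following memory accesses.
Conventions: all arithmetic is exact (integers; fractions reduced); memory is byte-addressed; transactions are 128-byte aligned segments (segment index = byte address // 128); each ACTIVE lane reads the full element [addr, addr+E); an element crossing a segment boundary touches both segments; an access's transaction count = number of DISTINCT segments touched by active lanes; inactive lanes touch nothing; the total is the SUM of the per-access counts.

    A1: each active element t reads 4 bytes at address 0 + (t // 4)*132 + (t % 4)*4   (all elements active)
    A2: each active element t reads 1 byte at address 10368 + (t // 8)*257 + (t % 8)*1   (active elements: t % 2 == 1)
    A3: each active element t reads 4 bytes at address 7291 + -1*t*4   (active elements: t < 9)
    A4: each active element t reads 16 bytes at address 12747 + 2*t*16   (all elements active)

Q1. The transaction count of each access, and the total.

A1: 4 transactions
A2: 2 transactions
A3: 1 transaction
A4: 5 transactions

Answer: 4,2,1,5; total 12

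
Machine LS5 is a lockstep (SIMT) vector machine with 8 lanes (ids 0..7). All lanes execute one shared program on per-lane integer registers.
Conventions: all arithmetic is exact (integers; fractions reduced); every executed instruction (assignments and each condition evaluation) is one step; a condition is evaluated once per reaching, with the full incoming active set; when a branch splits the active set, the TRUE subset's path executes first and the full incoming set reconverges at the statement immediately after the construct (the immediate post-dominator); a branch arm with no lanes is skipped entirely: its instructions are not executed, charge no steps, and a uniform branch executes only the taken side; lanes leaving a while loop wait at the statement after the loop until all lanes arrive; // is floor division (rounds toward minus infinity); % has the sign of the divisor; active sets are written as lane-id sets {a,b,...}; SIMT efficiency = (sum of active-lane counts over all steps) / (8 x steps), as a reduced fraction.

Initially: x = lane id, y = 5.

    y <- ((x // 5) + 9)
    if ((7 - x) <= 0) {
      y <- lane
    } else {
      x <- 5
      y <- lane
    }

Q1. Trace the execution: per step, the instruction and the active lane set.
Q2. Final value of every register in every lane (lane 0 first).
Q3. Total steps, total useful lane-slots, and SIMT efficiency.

step 0: y <- ((x // 5) + 9)          {0,1,2,3,4,5,6,7}
step 1: eval ((7 - x) <= 0)          {0,1,2,3,4,5,6,7}
step 2: y <- lane                    {7}
step 3: x <- 5                       {0,1,2,3,4,5,6}
step 4: y <- lane                    {0,1,2,3,4,5,6}

Answer: 5 steps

x: 5,5,5,5,5,5,5,7
y: 0,1,2,3,4,5,6,7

steps = 5; useful = 31; efficiency = 31/40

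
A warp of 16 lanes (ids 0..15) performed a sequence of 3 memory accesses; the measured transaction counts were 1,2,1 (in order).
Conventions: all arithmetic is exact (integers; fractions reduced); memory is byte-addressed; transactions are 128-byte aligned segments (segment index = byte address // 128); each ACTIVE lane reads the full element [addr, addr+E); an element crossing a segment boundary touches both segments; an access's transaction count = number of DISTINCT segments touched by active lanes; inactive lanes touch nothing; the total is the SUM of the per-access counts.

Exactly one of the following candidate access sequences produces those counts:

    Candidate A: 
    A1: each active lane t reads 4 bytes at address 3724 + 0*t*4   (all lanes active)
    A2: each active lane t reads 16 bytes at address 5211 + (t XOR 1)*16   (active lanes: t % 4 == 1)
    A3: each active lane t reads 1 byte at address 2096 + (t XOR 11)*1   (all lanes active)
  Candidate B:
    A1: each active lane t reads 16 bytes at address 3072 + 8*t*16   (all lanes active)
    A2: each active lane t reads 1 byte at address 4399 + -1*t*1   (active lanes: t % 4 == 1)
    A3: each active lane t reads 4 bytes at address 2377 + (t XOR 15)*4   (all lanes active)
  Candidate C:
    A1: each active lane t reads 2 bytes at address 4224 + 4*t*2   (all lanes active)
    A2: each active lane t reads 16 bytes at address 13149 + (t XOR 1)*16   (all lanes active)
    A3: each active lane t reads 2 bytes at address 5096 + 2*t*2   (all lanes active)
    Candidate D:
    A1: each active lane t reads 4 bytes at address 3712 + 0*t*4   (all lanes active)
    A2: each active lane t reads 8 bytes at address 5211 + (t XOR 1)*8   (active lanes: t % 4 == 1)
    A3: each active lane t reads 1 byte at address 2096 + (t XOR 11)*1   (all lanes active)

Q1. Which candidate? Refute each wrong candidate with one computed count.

A: A2 gives 3 transactions, not 2
B: A1 gives 16 transactions, not 1
C: A2 gives 3 transactions, not 2
D: all counts match (1,2,1)

Answer: D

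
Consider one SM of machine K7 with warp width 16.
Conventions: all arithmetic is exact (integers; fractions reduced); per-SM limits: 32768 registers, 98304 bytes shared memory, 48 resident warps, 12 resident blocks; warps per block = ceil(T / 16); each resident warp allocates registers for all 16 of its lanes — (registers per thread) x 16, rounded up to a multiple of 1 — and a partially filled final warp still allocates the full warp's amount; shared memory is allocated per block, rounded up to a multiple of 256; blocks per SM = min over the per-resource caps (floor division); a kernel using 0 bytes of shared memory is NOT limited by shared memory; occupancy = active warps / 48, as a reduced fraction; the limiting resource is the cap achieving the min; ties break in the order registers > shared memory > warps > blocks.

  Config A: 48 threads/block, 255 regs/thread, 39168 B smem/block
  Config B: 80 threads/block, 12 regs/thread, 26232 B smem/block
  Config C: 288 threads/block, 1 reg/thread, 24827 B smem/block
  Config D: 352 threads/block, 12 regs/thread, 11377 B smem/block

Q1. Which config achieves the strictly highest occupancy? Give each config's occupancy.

occupancies: A 1/8, B 5/16, C 3/4, D 11/12

Answer: D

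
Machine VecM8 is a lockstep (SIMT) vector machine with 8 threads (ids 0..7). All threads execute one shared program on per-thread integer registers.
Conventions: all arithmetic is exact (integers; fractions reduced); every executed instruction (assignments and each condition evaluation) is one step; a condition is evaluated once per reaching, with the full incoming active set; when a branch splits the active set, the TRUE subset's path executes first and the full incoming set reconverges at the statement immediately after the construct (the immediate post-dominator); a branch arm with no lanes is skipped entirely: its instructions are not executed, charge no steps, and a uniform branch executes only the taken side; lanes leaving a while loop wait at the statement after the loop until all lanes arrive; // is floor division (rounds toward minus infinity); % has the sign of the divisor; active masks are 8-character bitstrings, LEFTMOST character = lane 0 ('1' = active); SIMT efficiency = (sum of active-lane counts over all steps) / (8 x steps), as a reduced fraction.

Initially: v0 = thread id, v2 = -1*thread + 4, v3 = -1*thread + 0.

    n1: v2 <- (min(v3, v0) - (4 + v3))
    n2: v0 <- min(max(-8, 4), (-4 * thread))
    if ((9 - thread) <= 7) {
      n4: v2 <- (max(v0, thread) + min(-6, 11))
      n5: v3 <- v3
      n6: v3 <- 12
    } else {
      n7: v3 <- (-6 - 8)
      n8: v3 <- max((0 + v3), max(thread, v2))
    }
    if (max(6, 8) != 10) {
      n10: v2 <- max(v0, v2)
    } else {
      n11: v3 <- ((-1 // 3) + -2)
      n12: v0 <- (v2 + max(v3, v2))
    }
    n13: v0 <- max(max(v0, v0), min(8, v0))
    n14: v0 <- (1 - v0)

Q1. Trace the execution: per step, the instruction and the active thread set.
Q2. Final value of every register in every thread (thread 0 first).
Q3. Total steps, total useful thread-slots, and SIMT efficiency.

step 0: v2 <- (min(v3, v0) - (4 + v3)) 11111111
step 1: v0 <- min(max(-8, 4), (-4 * thread)) 11111111
step 2: eval ((9 - thread) <= 7)     11111111
step 3: v2 <- (max(v0, thread) + min(-6, 11)) 00111111
step 4: v3 <- v3                     00111111
step 5: v3 <- 12                     00111111
step 6: v3 <- (-6 - 8)               11000000
step 7: v3 <- max((0 + v3), max(thread, v2)) 11000000
step 8: eval (max(6, 8) != 10)       11111111
step 9: v2 <- max(v0, v2)            11111111
step 10: v0 <- max(max(v0, v0), min(8, v0)) 11111111
step 11: v0 <- (1 - v0)               11111111

Answer: 12 steps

v0: 1,5,9,13,17,21,25,29
v2: 0,-4,-4,-3,-2,-1,0,1
v3: 0,1,12,12,12,12,12,12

steps = 12; useful = 78; efficiency = 78/96 = 13/16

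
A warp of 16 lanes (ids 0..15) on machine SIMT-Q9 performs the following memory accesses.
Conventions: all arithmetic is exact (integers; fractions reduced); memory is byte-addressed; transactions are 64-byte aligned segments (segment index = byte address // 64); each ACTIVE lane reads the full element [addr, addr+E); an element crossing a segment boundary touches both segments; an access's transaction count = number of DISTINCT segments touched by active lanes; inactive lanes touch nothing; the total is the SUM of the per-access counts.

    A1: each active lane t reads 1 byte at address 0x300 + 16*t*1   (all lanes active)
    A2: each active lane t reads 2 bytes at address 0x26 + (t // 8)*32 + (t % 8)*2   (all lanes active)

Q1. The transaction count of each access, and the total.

A1: 4 transactions
A2: 2 transactions

Answer: 4,2; total 6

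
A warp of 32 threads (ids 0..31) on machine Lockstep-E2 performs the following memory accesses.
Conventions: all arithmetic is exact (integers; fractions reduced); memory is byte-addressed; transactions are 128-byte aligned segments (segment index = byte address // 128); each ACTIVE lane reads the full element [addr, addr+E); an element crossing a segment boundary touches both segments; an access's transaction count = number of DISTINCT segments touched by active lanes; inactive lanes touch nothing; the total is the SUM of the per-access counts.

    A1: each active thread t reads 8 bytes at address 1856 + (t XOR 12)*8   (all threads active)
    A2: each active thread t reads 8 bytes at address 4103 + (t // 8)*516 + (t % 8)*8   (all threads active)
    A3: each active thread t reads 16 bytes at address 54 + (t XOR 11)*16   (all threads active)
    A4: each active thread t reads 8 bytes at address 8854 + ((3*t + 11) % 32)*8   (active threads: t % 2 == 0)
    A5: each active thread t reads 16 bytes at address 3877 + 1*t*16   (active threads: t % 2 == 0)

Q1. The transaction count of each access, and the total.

A1: 3 transactions
A2: 4 transactions
A3: 5 transactions
A4: 3 transactions
A5: 5 transactions

Answer: 3,4,5,3,5; total 20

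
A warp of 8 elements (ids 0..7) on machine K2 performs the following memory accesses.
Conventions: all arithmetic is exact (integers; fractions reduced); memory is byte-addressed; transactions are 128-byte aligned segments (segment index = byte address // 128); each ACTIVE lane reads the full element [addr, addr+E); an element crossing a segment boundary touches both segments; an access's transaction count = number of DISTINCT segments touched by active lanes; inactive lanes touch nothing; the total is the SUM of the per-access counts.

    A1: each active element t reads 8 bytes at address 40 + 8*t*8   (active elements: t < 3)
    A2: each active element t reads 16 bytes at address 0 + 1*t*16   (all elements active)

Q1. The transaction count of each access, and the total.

A1: 2 transactions
A2: 1 transaction

Answer: 2,1; total 3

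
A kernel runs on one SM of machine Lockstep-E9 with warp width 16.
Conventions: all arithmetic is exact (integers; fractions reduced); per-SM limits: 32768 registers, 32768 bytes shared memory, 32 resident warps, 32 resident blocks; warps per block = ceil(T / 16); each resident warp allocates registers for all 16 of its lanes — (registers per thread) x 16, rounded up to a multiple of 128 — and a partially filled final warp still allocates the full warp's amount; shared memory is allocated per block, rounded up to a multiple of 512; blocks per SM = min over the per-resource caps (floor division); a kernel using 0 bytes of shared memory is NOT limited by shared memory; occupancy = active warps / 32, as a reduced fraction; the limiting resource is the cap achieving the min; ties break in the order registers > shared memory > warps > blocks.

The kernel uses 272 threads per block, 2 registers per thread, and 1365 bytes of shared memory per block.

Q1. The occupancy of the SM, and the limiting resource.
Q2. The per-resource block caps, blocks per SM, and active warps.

Answer: occupancy 17/32, limited by warps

registers: 15 blocks
shared memory: 21 blocks
warps: 1 block
blocks: 32 blocks

Answer: 1 block, 17 active warps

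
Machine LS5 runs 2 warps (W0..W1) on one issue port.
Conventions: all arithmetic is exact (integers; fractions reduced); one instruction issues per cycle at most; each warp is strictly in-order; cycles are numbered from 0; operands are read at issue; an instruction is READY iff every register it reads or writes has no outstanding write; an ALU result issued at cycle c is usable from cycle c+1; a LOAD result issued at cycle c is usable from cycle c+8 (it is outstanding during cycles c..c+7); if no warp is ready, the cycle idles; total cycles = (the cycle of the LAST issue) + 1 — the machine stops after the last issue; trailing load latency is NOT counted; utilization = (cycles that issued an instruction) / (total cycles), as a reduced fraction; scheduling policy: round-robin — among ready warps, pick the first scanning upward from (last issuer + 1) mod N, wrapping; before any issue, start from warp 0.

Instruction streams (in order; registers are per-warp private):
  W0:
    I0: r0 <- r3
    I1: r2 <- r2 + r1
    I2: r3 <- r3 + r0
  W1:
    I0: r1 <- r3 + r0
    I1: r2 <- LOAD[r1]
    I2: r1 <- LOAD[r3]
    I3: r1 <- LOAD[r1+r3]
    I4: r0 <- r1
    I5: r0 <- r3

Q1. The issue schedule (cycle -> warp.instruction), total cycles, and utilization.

cycle 0: W0.I0
cycle 1: W1.I0
cycle 2: W0.I1
cycle 3: W1.I1
cycle 4: W0.I2
cycle 5: W1.I2
cycle 6: idle
cycle 7: idle
cycle 8: idle
cycle 9: idle
cycle 10: idle
cycle 11: idle
cycle 12: idle
cycle 13: W1.I3
cycle 14: idle
cycle 15: idle
cycle 16: idle
cycle 17: idle
cycle 18: idle
cycle 19: idle
cycle 20: idle
cycle 21: W1.I4
cycle 22: W1.I5

Answer: 23 cycles, utilization 9/23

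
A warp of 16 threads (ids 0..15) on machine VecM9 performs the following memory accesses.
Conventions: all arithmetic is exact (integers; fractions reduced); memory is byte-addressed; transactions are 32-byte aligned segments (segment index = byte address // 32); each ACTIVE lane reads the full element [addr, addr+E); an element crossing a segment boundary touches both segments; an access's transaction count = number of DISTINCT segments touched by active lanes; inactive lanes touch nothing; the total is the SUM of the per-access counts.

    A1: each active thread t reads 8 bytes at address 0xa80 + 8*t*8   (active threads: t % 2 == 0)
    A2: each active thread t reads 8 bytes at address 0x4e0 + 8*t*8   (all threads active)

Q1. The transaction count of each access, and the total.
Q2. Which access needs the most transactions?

A1: 8 transactions
A2: 16 transactions

Answer: 8,16; total 24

Answer: A2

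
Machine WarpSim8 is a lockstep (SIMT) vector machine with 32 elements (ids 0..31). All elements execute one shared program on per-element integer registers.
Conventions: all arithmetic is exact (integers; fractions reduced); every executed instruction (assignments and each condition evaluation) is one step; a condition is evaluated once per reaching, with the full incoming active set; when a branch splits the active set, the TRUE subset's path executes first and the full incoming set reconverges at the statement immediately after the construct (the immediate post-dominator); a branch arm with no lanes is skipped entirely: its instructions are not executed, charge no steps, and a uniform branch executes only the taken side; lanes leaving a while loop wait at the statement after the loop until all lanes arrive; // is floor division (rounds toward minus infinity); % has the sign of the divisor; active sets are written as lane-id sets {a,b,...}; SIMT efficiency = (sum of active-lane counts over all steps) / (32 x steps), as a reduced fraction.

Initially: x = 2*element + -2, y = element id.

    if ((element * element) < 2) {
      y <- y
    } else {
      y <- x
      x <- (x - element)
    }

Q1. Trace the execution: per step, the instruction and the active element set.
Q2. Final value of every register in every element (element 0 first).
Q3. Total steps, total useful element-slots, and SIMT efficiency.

step 0: eval ((element * element) < 2) {0,1,2,3,4,5,6,7,8,9,10,11,12,13,14,15,16,17,18,19,20,21,22,23,24,25,26,27,28,29,30,31}
step 1: y <- y                       {0,1}
step 2: y <- x                       {2,3,4,5,6,7,8,9,10,11,12,13,14,15,16,17,18,19,20,21,22,23,24,25,26,27,28,29,30,31}
step 3: x <- (x - element)           {2,3,4,5,6,7,8,9,10,11,12,13,14,15,16,17,18,19,20,21,22,23,24,25,26,27,28,29,30,31}

Answer: 4 steps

x: -2,0,0,1,2,3,4,5,6,7,8,9,10,11,12,13,14,15,16,17,18,19,20,21,22,23,24,25,26,27,28,29
y: 0,1,2,4,6,8,10,12,14,16,18,20,22,24,26,28,30,32,34,36,38,40,42,44,46,48,50,52,54,56,58,60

steps = 4; useful = 94; efficiency = 94/128 = 47/64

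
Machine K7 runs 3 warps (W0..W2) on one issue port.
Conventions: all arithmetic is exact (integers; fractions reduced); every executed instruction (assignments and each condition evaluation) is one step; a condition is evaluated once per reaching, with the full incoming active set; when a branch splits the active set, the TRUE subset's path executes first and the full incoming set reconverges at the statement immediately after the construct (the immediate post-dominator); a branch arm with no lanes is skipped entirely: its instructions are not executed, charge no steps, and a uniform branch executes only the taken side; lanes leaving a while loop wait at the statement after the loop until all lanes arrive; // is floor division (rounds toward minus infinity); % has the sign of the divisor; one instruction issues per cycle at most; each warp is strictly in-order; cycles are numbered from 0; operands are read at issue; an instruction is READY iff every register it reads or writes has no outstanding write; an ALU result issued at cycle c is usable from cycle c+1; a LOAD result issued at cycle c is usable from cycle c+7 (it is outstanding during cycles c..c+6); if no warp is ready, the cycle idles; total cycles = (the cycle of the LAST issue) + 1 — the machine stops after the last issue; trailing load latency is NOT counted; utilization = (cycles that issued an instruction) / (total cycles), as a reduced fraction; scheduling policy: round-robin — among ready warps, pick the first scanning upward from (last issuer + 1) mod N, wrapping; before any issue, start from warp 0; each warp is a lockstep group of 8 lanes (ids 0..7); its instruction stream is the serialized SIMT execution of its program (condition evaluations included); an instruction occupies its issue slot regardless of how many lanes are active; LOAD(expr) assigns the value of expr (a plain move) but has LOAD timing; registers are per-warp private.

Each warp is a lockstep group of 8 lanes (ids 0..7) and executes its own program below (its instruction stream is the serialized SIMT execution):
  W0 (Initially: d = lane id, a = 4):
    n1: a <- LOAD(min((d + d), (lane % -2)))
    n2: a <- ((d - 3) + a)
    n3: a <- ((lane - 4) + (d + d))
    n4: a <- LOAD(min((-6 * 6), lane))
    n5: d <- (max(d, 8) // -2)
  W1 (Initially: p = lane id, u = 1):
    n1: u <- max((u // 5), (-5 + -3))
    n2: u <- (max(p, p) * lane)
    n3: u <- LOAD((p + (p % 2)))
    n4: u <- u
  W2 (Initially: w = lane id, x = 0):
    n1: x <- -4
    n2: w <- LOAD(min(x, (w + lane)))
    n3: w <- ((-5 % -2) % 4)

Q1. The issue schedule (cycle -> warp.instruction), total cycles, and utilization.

cycle 0: W0.I0
cycle 1: W1.I0
cycle 2: W2.I0
cycle 3: W1.I1
cycle 4: W2.I1
cycle 5: W1.I2
cycle 6: idle
cycle 7: W0.I1
cycle 8: W0.I2
cycle 9: W0.I3
cycle 10: W0.I4
cycle 11: W2.I2
cycle 12: W1.I3

Answer: 13 cycles, utilization 12/13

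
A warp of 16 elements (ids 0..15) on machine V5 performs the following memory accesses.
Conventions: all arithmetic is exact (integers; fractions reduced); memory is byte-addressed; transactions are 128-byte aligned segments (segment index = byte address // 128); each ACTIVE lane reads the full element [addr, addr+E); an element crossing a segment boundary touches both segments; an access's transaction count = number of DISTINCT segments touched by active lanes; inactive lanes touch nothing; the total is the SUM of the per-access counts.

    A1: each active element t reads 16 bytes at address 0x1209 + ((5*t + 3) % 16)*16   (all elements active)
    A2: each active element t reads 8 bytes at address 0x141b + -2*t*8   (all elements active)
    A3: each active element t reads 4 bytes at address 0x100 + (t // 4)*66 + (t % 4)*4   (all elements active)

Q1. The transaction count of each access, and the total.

A1: 3 transactions
A2: 3 transactions
A3: 2 transactions

Answer: 3,3,2; total 8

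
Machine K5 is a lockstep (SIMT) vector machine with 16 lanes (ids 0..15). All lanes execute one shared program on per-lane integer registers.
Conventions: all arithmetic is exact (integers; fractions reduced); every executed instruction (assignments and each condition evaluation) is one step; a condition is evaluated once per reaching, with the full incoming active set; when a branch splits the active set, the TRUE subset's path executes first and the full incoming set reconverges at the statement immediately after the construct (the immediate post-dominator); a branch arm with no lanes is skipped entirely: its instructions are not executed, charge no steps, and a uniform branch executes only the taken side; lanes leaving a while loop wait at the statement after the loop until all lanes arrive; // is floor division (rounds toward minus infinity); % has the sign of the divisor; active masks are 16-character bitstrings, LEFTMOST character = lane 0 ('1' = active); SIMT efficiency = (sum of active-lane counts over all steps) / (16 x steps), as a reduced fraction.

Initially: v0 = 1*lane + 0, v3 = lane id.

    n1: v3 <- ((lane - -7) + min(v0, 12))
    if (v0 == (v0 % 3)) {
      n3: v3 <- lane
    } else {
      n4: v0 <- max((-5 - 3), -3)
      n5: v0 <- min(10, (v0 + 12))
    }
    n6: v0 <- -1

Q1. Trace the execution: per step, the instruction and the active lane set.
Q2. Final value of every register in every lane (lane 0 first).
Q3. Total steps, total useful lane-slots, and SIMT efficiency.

step 0: v3 <- ((lane - -7) + min(v0, 12)) 1111111111111111
step 1: eval (v0 == (v0 % 3))        1111111111111111
step 2: v3 <- lane                   1110000000000000
step 3: v0 <- max((-5 - 3), -3)      0001111111111111
step 4: v0 <- min(10, (v0 + 12))     0001111111111111
step 5: v0 <- -1                     1111111111111111

Answer: 6 steps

v0: -1,-1,-1,-1,-1,-1,-1,-1,-1,-1,-1,-1,-1,-1,-1,-1
v3: 0,1,2,13,15,17,19,21,23,25,27,29,31,32,33,34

steps = 6; useful = 77; efficiency = 77/96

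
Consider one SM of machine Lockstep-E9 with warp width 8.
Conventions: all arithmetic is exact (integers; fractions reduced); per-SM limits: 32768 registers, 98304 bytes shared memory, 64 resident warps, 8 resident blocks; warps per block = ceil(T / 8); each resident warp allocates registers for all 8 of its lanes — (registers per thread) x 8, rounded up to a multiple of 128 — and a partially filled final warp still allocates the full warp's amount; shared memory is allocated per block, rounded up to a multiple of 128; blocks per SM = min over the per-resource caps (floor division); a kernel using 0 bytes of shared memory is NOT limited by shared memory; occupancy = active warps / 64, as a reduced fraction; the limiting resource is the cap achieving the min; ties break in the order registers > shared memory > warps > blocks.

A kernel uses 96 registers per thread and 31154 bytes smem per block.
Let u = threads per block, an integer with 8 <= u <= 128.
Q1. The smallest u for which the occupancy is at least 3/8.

Answer: u = 57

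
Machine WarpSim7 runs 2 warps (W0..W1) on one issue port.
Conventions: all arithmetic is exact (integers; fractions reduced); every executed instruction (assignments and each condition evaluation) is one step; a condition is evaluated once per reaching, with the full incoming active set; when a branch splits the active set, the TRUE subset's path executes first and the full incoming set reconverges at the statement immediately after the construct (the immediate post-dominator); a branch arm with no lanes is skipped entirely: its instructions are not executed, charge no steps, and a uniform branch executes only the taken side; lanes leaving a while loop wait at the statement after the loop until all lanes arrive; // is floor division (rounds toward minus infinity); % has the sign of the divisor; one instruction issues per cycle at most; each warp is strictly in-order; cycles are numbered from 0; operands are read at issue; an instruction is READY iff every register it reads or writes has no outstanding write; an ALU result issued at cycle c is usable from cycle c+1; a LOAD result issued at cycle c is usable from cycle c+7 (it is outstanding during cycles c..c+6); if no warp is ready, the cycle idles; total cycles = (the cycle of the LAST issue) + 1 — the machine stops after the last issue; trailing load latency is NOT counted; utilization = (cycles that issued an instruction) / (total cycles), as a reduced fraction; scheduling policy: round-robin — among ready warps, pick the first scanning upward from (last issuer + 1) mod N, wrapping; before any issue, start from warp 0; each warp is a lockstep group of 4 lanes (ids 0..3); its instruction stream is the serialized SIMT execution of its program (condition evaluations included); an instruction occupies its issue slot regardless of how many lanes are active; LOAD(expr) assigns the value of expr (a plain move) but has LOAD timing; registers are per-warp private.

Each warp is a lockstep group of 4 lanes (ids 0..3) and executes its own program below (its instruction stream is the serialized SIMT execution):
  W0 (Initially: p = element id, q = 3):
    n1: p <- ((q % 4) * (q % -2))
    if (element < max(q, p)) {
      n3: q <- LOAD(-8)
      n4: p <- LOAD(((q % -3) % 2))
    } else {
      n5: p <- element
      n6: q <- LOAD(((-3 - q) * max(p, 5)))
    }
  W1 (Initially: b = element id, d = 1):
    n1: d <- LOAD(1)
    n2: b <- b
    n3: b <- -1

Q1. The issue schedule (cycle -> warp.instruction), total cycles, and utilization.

cycle 0: W0.I0
cycle 1: W1.I0
cycle 2: W0.I1
cycle 3: W1.I1
cycle 4: W0.I2
cycle 5: W1.I2
cycle 6: idle
cycle 7: idle
cycle 8: idle
cycle 9: idle
cycle 10: idle
cycle 11: W0.I3
cycle 12: idle
cycle 13: idle
cycle 14: idle
cycle 15: idle
cycle 16: idle
cycle 17: idle
cycle 18: W0.I4
cycle 19: W0.I5

Answer: 20 cycles, utilization 9/20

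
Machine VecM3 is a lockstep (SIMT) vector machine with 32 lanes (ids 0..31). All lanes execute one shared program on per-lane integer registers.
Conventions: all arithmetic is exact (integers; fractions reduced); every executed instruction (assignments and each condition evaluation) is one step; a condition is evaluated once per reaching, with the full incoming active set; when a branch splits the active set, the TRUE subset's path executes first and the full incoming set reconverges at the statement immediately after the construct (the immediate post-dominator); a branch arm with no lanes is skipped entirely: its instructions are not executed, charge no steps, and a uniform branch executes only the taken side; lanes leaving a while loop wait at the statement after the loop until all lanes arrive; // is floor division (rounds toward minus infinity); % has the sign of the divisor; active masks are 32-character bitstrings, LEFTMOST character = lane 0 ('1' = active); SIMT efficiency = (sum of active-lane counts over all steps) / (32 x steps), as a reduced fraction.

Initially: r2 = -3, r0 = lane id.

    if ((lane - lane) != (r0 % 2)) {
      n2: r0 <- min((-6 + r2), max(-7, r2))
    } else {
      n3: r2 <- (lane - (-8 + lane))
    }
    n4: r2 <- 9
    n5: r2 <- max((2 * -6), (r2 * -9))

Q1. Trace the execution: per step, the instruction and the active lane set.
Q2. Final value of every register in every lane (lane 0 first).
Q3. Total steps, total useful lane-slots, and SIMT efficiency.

step 0: eval ((lane - lane) != (r0 % 2)) 11111111111111111111111111111111
step 1: r0 <- min((-6 + r2), max(-7, r2)) 01010101010101010101010101010101
step 2: r2 <- (lane - (-8 + lane))   10101010101010101010101010101010
step 3: r2 <- 9                      11111111111111111111111111111111
step 4: r2 <- max((2 * -6), (r2 * -9)) 11111111111111111111111111111111

Answer: 5 steps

r2: -12,-12,-12,-12,-12,-12,-12,-12,-12,-12,-12,-12,-12,-12,-12,-12,-12,-12,-12,-12,-12,-12,-12,-12,-12,-12,-12,-12,-12,-12,-12,-12
r0: 0,-9,2,-9,4,-9,6,-9,8,-9,10,-9,12,-9,14,-9,16,-9,18,-9,20,-9,22,-9,24,-9,26,-9,28,-9,30,-9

steps = 5; useful = 128; efficiency = 128/160 = 4/5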